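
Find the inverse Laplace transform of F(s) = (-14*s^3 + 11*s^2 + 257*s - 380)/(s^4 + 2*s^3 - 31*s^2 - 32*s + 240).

-exp(4*t) - 2*exp(3*t) - 6*exp(-4*t) - 5*exp(-5*t)

Factor the denominator: s^4 + 2*s^3 - 31*s^2 - 32*s + 240 = (s - 4)*(s - 3)*(s + 4)*(s + 5).
Partial fraction decomposition gives [-5/(s + 5)] + [-1/(s - 4)] + [-6/(s + 4)] + [-2/(s - 3)].
Invert each term: -5/(s + 5) ↔ -5e^(-5t); -1/(s - 4) ↔ -e^(4t); -6/(s + 4) ↔ -6e^(-4t); -2/(s - 3) ↔ -2e^(3t).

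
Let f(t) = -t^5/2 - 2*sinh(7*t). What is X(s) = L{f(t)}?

X(s) = -14/(s^2 - 49) - 60/s^6

By linearity of the Laplace transform, transform each term separately.
(-2)·[L{sinh(7t)} = 7/(s^2 - 49)]; (-1/2)·[L{t^5} = 5!/s^6 = 120/s^6].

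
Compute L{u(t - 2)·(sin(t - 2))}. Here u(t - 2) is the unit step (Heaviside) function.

By the second shifting theorem, L{u(t - c)·g(t - c)} = e^(-cs)·G(s) with c = 2 and G(s) = L{g(t)}.
L{sin(t)} = 1/(s^2 + 1).

exp(-2*s)/(s^2 + 1)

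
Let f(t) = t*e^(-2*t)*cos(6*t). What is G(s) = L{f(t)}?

G(s) = (s - 4)*(s + 8)/(s^2 + 4*s + 40)^2

L{cos(6t)} = s/(s^2 + 36).
Multiplying by e^(-2t) shifts s → s + 2, so L{e^(-2*t)*cos(6*t)} = (s + 2)/((s + 2)^2 + 36).
Then apply L{t·g(t)} = -d/ds[H(s)] with H(s) = (s + 2)/((s + 2)^2 + 36):
differentiating 1 time and applying the sign gives (s - 4)*(s + 8)/(s^2 + 4*s + 40)^2.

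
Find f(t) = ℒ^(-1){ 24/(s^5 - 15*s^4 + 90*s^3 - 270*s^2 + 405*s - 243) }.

f(t) = t^4*exp(3*t)

Rewrite the denominator: s^5 - 15*s^4 + 90*s^3 - 270*s^2 + 405*s - 243 = (s - 3)^5.
The form in (s - 3) signals a first-shifting-theorem factor e^(3t).
Since L{t^4} = 4!/s^5 = 24/s^5, the inverse is t^4*e^(3*t).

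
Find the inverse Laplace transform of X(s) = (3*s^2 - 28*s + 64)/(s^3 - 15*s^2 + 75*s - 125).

Factor the denominator: s^3 - 15*s^2 + 75*s - 125 = (s - 5)^3.
Partial fraction decomposition gives [3/(s - 5)] + [2/(s - 5)^2] + [-1/(s - 5)^3].
Invert each term: 3/(s - 5) ↔ 3e^(5t); 2/(s - 5)^2 ↔ 2t·e^(5t); -1/(s - 5)^3 ↔ (-1/2)t^2·e^(5t).

-t^2*exp(5*t)/2 + 2*t*exp(5*t) + 3*exp(5*t)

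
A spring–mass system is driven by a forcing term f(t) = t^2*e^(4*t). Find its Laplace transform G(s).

L{t^2} = 2!/s^3 = 2/s^3.
By the first shifting theorem, multiplying by e^(4t) replaces s with s - 4.

G(s) = 2/(s - 4)^3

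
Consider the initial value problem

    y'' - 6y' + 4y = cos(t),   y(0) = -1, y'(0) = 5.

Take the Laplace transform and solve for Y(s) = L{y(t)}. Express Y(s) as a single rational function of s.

Apply the Laplace transform to the equation.
With L{y''} = s^2 Y - s·y(0) - y'(0) and L{y'} = sY - y(0), with y(0) = -1, y'(0) = 5: the LHS transforms to (s^2 - 6*s + 4)Y - (-s + 11).
The right side is L{cos(t)} = s/(s^2 + 1).
So (s^2 - 6*s + 4)Y = s/(s^2 + 1) + (-s + 11).
Isolate Y and clear denominators.

Y(s) = (-s^3 + 11*s^2 + 11)/(s^4 - 6*s^3 + 5*s^2 - 6*s + 4)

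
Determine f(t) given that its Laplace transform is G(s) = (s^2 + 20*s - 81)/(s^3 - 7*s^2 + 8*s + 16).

f(t) = 3*t*exp(4*t) + 5*exp(4*t) - 4*exp(-t)

Factor the denominator: s^3 - 7*s^2 + 8*s + 16 = (s - 4)^2*(s + 1).
Partial fraction decomposition gives [5/(s - 4)] + [3/(s - 4)^2] + [-4/(s + 1)].
Invert each term: 5/(s - 4) ↔ 5e^(4t); 3/(s - 4)^2 ↔ 3t·e^(4t); -4/(s + 1) ↔ -4e^(-t).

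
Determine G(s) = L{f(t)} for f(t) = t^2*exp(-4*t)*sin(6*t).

G(s) = 36*(s^2 + 8*s + 4)/(s^2 + 8*s + 52)^3

L{sin(6t)} = 6/(s^2 + 36).
Multiplying by e^(-4t) shifts s → s + 4, so L{exp(-4*t)*sin(6*t)} = 6/((s + 4)^2 + 36).
Then apply L{t^2·g(t)} = (-1)^2 d^2/ds^2[H(s)] with H(s) = 6/((s + 4)^2 + 36):
differentiating 2 times and applying the sign gives 36*(s^2 + 8*s + 4)/(s^2 + 8*s + 52)^3.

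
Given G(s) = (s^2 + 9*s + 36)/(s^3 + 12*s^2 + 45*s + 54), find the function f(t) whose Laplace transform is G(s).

Factor the denominator: s^3 + 12*s^2 + 45*s + 54 = (s + 3)^2*(s + 6).
Partial fraction decomposition gives [-1/(s + 3)] + [6/(s + 3)^2] + [2/(s + 6)].
Invert each term: -1/(s + 3) ↔ -e^(-3t); 6/(s + 3)^2 ↔ 6t·e^(-3t); 2/(s + 6) ↔ 2e^(-6t).

f(t) = 6*t*exp(-3*t) - exp(-3*t) + 2*exp(-6*t)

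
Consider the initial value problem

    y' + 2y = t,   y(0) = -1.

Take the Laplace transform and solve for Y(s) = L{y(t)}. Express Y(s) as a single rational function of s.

Transform both sides with L{·}.
With L{y'} = sY - y(0) = sY - (-1): the LHS transforms to (s + 2)Y - (-1).
The right side is L{t} = s^(-2).
So (s + 2)Y = s^(-2) + (-1).
Divide through and combine into a single rational function.

Y(s) = (-s^2 + 1)/(s^3 + 2*s^2)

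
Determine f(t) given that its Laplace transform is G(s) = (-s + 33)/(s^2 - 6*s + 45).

Complete the square in the denominator: s^2 - 6*s + 45 = (s - 3)^2 + 6^2.
Split the numerator to match: -s + 33 = -1·(s - 3) + 5·6.
Invert each term: -1·(s - 3)/((s - 3)^2 + 36) ↔ -e^(3t)cos(6t); 5·6/((s - 3)^2 + 36) ↔ 5e^(3t)sin(6t).

f(t) = 5*exp(3*t)*sin(6*t) - exp(3*t)*cos(6*t)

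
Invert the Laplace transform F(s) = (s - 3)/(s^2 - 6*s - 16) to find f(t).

Rewrite the denominator: s^2 - 6*s - 16 = (s - 3)^2 - 25.
The form in (s - 3) signals a first-shifting-theorem factor e^(3t).
Since L{cosh(5t)} = s/(s^2 - 25), the inverse is e^(3*t)*cosh(5*t).

f(t) = exp(3*t)*cosh(5*t)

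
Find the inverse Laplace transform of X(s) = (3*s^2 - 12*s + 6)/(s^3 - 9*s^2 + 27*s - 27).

Factor the denominator: s^3 - 9*s^2 + 27*s - 27 = (s - 3)^3.
Partial fraction decomposition gives [3/(s - 3)] + [6/(s - 3)^2] + [-3/(s - 3)^3].
Invert each term: 3/(s - 3) ↔ 3e^(3t); 6/(s - 3)^2 ↔ 6t·e^(3t); -3/(s - 3)^3 ↔ (-3/2)t^2·e^(3t).

-3*t^2*exp(3*t)/2 + 6*t*exp(3*t) + 3*exp(3*t)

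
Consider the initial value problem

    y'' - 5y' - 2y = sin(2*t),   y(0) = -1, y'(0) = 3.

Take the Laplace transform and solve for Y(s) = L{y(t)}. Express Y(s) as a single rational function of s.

Take the Laplace transform of both sides.
Using L{y''} = s^2 Y - s·y(0) - y'(0) and L{y'} = sY - y(0), with y(0) = -1, y'(0) = 3, the left side becomes (s^2 - 5*s - 2)Y - (-s + 8).
The right side is L{sin(2*t)} = 2/(s^2 + 4).
So (s^2 - 5*s - 2)Y = 2/(s^2 + 4) + (-s + 8).
Isolate Y and clear denominators.

Y(s) = (-s^3 + 8*s^2 - 4*s + 34)/(s^4 - 5*s^3 + 2*s^2 - 20*s - 8)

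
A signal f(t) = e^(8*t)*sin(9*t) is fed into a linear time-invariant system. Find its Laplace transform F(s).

F(s) = 9/((s - 8)^2 + 81)

L{sin(9t)} = 9/(s^2 + 81).
By the first shifting theorem, multiplying by e^(8t) replaces s with s - 8.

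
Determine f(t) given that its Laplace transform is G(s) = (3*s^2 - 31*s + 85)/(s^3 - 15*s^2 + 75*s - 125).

Factor the denominator: s^3 - 15*s^2 + 75*s - 125 = (s - 5)^3.
Partial fraction decomposition gives [3/(s - 5)] + [-1/(s - 5)^2] + [5/(s - 5)^3].
Invert each term: 3/(s - 5) ↔ 3e^(5t); -1/(s - 5)^2 ↔ -t·e^(5t); 5/(s - 5)^3 ↔ (5/2)t^2·e^(5t).

f(t) = 5*t^2*exp(5*t)/2 - t*exp(5*t) + 3*exp(5*t)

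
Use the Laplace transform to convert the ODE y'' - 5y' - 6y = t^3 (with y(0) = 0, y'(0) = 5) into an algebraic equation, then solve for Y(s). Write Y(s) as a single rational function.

Y(s) = (5*s^4 + 6)/(s^6 - 5*s^5 - 6*s^4)

Apply the Laplace transform to the equation.
With L{y''} = s^2 Y - s·y(0) - y'(0) and L{y'} = sY - y(0), with y(0) = 0, y'(0) = 5: the LHS transforms to (s^2 - 5*s - 6)Y - (5).
The right side is L{t^3} = 6/s^4.
So (s^2 - 5*s - 6)Y = 6/s^4 + (5).
Isolate Y and clear denominators.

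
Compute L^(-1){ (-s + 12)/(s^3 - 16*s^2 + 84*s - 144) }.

3*t*exp(6*t) - 2*exp(6*t) + 2*exp(4*t)

Factor the denominator: s^3 - 16*s^2 + 84*s - 144 = (s - 6)^2*(s - 4).
Partial fraction decomposition gives [-2/(s - 6)] + [3/(s - 6)^2] + [2/(s - 4)].
Invert each term: -2/(s - 6) ↔ -2e^(6t); 3/(s - 6)^2 ↔ 3t·e^(6t); 2/(s - 4) ↔ 2e^(4t).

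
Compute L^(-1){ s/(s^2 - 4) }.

cosh(2*t)

Since L{cosh(2t)} = s/(s^2 - 4), the inverse is cosh(2*t).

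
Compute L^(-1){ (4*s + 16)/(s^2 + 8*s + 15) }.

4*exp(-4*t)*cosh(t)

Rewrite the denominator: s^2 + 8*s + 15 = (s + 4)^2 - 1.
The form in (s + 4) signals a first-shifting-theorem factor e^(-4t).
Since L{cosh(t)} = s/(s^2 - 1), the inverse is exp(-4*t)*cosh(t), scaled by 4.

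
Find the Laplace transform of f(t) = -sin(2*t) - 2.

-2/(s^2 + 4) - 2/s

The transform is linear, so treat each term independently.
L{-2} = -2/s; (-1)·[L{sin(2t)} = 2/(s^2 + 4)].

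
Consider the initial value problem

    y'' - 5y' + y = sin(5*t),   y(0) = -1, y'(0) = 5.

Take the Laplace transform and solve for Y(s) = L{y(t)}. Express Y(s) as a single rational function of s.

Take the Laplace transform of both sides.
With L{y''} = s^2 Y - s·y(0) - y'(0) and L{y'} = sY - y(0), with y(0) = -1, y'(0) = 5: the LHS transforms to (s^2 - 5*s + 1)Y - (-s + 10).
The right side is L{sin(5*t)} = 5/(s^2 + 25).
So (s^2 - 5*s + 1)Y = 5/(s^2 + 25) + (-s + 10).
Solve for Y(s) and write it as one ratio of polynomials.

Y(s) = (-s^3 + 10*s^2 - 25*s + 255)/(s^4 - 5*s^3 + 26*s^2 - 125*s + 25)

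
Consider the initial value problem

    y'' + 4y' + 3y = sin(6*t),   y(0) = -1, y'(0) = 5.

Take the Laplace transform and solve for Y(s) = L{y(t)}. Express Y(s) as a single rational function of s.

Apply the Laplace transform to the equation.
The derivative rules (L{y''} = s^2 Y - s·y(0) - y'(0) and L{y'} = sY - y(0), with y(0) = -1, y'(0) = 5) turn the left side into (s^2 + 4*s + 3)Y - (-s + 1).
The right side is L{sin(6*t)} = 6/(s^2 + 36).
So (s^2 + 4*s + 3)Y = 6/(s^2 + 36) + (-s + 1).
Divide through and combine into a single rational function.

Y(s) = (-s^3 + s^2 - 36*s + 42)/(s^4 + 4*s^3 + 39*s^2 + 144*s + 108)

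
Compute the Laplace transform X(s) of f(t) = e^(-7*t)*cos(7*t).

X(s) = (s + 7)/((s + 7)^2 + 49)

L{cos(7t)} = s/(s^2 + 49).
By the first shifting theorem, multiplying by e^(-7t) replaces s with s + 7.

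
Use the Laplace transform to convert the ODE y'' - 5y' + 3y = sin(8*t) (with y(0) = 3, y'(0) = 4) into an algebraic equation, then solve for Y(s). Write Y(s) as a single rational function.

Y(s) = (3*s^3 - 11*s^2 + 192*s - 696)/(s^4 - 5*s^3 + 67*s^2 - 320*s + 192)

Apply the Laplace transform to the equation.
With L{y''} = s^2 Y - s·y(0) - y'(0) and L{y'} = sY - y(0), with y(0) = 3, y'(0) = 4: the LHS transforms to (s^2 - 5*s + 3)Y - (3*s - 11).
The right side is L{sin(8*t)} = 8/(s^2 + 64).
So (s^2 - 5*s + 3)Y = 8/(s^2 + 64) + (3*s - 11).
Solve for Y(s) and write it as one ratio of polynomials.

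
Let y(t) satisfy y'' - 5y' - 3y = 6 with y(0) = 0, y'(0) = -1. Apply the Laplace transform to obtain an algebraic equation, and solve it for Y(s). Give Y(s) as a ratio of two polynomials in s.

Transform both sides with L{·}.
Using L{y''} = s^2 Y - s·y(0) - y'(0) and L{y'} = sY - y(0), with y(0) = 0, y'(0) = -1, the left side becomes (s^2 - 5*s - 3)Y - (-1).
The right side is L{6} = 6/s.
So (s^2 - 5*s - 3)Y = 6/s + (-1).
Isolate Y and clear denominators.

Y(s) = (-s + 6)/(s^3 - 5*s^2 - 3*s)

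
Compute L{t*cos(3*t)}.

L{cos(3t)} = s/(s^2 + 9).
Then apply L{t·g(t)} = -d/ds[H(s)] with H(s) = s/(s^2 + 9):
differentiating 1 time and applying the sign gives (s - 3)*(s + 3)/(s^2 + 9)^2.

(s - 3)*(s + 3)/(s^2 + 9)^2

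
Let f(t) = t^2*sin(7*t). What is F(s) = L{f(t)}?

L{sin(7t)} = 7/(s^2 + 49).
Then apply L{t^2·g(t)} = (-1)^2 d^2/ds^2[G(s)] with G(s) = 7/(s^2 + 49):
differentiating 2 times and applying the sign gives 14*(3*s^2 - 49)/(s^2 + 49)^3.

F(s) = 14*(3*s^2 - 49)/(s^2 + 49)^3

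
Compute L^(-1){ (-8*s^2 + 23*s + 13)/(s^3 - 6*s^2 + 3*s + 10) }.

-4*exp(5*t) - 3*exp(2*t) - exp(-t)

Factor the denominator: s^3 - 6*s^2 + 3*s + 10 = (s - 5)*(s - 2)*(s + 1).
Partial fraction decomposition gives [-1/(s + 1)] + [-4/(s - 5)] + [-3/(s - 2)].
Invert each term: -1/(s + 1) ↔ -e^(-t); -4/(s - 5) ↔ -4e^(5t); -3/(s - 2) ↔ -3e^(2t).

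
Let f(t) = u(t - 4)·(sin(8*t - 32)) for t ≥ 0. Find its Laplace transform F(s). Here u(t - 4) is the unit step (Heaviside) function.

F(s) = 8*exp(-4*s)/(s^2 + 64)

By the second shifting theorem, L{u(t - c)·g(t - c)} = e^(-cs)·G(s) with c = 4 and G(s) = L{g(t)}.
L{sin(8t)} = 8/(s^2 + 64).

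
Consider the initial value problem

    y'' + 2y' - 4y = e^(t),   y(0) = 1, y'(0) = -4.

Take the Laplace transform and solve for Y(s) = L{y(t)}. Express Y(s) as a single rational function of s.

Take the Laplace transform of both sides.
The derivative rules (L{y''} = s^2 Y - s·y(0) - y'(0) and L{y'} = sY - y(0), with y(0) = 1, y'(0) = -4) turn the left side into (s^2 + 2*s - 4)Y - (s - 2).
The right side is L{e^(t)} = 1/(s - 1).
So (s^2 + 2*s - 4)Y = 1/(s - 1) + (s - 2).
Divide through and combine into a single rational function.

Y(s) = (s^2 - 3*s + 3)/(s^3 + s^2 - 6*s + 4)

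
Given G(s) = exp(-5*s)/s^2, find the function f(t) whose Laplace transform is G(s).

f(t) = Heaviside(t - 5)*(t - 5)

The factor e^(-5s) signals a time shift by c = 5 (second shifting theorem).
L{t} = 1!/s^2 = 1/s^2, so L^-1{s^(-2)} = t.
Hence the inverse is u(t - 5) times that function evaluated at t - 5.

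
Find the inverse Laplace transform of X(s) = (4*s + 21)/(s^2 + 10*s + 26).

Complete the square in the denominator: s^2 + 10*s + 26 = (s + 5)^2 + 1^2.
Split the numerator to match: 4*s + 21 = 4·(s + 5) + 1·1.
Invert each term: 4·(s + 5)/((s + 5)^2 + 1) ↔ 4e^(-5t)cos(t); 1·1/((s + 5)^2 + 1) ↔ e^(-5t)sin(t).

exp(-5*t)*sin(t) + 4*exp(-5*t)*cos(t)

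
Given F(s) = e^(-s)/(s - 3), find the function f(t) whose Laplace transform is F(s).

The factor e^(-s) signals a time shift by c = 1 (second shifting theorem).
L{e^(3t)} = 1/(s - 3), so L^-1{1/(s - 3)} = e^(3*t).
Hence the inverse is u(t - 1) times that function evaluated at t - 1.

f(t) = Heaviside(t - 1)*(exp(3*t - 3))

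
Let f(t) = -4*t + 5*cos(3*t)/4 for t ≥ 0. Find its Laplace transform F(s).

F(s) = 5*s/(4*(s^2 + 9)) - 4/s^2

By linearity of the Laplace transform, transform each term separately.
(-4)·[L{t} = 1!/s^2 = 1/s^2]; (5/4)·[L{cos(3t)} = s/(s^2 + 9)].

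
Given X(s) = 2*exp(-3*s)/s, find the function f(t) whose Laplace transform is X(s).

The factor e^(-3s) signals a time shift by c = 3 (second shifting theorem).
L{2} = 2/s, so L^-1{2/s} = 2.
Hence the inverse is u(t - 3) times that function evaluated at t - 3.

f(t) = Heaviside(t - 3)*(2)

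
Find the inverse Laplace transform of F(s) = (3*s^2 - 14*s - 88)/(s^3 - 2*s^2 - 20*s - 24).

Factor the denominator: s^3 - 2*s^2 - 20*s - 24 = (s - 6)*(s + 2)^2.
Partial fraction decomposition gives [4/(s + 2)] + [6/(s + 2)^2] + [-1/(s - 6)].
Invert each term: 4/(s + 2) ↔ 4e^(-2t); 6/(s + 2)^2 ↔ 6t·e^(-2t); -1/(s - 6) ↔ -e^(6t).

6*t*exp(-2*t) - exp(6*t) + 4*exp(-2*t)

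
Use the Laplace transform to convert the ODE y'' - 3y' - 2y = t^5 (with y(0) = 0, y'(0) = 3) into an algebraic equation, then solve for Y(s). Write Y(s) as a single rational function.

Y(s) = (3*s^6 + 120)/(s^8 - 3*s^7 - 2*s^6)

Transform both sides with L{·}.
Using L{y''} = s^2 Y - s·y(0) - y'(0) and L{y'} = sY - y(0), with y(0) = 0, y'(0) = 3, the left side becomes (s^2 - 3*s - 2)Y - (3).
The right side is L{t^5} = 120/s^6.
So (s^2 - 3*s - 2)Y = 120/s^6 + (3).
Divide through and combine into a single rational function.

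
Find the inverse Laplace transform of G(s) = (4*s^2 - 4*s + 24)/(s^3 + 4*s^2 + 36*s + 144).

Factor the denominator: s^3 + 4*s^2 + 36*s + 144 = (s + 4)*(s^2 + 36).
Partial fraction decomposition gives [2/(s + 4)] + [2*s/(s^2 + 36)] + [-12/(s^2 + 36)].
Invert each term: 2/(s + 4) ↔ 2e^(-4t); 2·s/(s^2 + 36) ↔ 2cos(6t); -2·6/(s^2 + 36) ↔ -2sin(6t).

-2*sin(6*t) + 2*cos(6*t) + 2*exp(-4*t)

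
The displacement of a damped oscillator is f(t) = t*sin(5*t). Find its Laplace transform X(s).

L{sin(5t)} = 5/(s^2 + 25).
Then apply L{t·g(t)} = -d/ds[G(s)] with G(s) = 5/(s^2 + 25):
differentiating 1 time and applying the sign gives 10*s/(s^2 + 25)^2.

X(s) = 10*s/(s^2 + 25)^2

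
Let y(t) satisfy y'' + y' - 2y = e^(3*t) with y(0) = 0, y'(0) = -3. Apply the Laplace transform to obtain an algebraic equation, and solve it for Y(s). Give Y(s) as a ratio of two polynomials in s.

Y(s) = (-3*s + 10)/(s^3 - 2*s^2 - 5*s + 6)

Laplace-transform each side.
With L{y''} = s^2 Y - s·y(0) - y'(0) and L{y'} = sY - y(0), with y(0) = 0, y'(0) = -3: the LHS transforms to (s^2 + s - 2)Y - (-3).
The right side is L{e^(3*t)} = 1/(s - 3).
So (s^2 + s - 2)Y = 1/(s - 3) + (-3).
Isolate Y and clear denominators.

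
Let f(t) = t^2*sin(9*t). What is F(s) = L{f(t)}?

F(s) = 54*(s^2 - 27)/(s^2 + 81)^3

L{sin(9t)} = 9/(s^2 + 81).
Then apply L{t^2·g(t)} = (-1)^2 d^2/ds^2[G(s)] with G(s) = 9/(s^2 + 81):
differentiating 2 times and applying the sign gives 54*(s^2 - 27)/(s^2 + 81)^3.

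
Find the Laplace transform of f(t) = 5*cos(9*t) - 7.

The transform is linear, so treat each term independently.
L{-7} = -7/s; (5)·[L{cos(9t)} = s/(s^2 + 81)].

5*s/(s^2 + 81) - 7/s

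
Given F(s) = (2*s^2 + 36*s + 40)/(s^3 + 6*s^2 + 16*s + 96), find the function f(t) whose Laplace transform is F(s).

Factor the denominator: s^3 + 6*s^2 + 16*s + 96 = (s + 6)*(s^2 + 16).
Partial fraction decomposition gives [-2/(s + 6)] + [4*s/(s^2 + 16)] + [12/(s^2 + 16)].
Invert each term: -2/(s + 6) ↔ -2e^(-6t); 4·s/(s^2 + 16) ↔ 4cos(4t); 3·4/(s^2 + 16) ↔ 3sin(4t).

f(t) = 3*sin(4*t) + 4*cos(4*t) - 2*exp(-6*t)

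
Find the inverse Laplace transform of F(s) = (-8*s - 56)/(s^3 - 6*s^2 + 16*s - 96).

Factor the denominator: s^3 - 6*s^2 + 16*s - 96 = (s - 6)*(s^2 + 16).
Partial fraction decomposition gives [-2/(s - 6)] + [2*s/(s^2 + 16)] + [4/(s^2 + 16)].
Invert each term: -2/(s - 6) ↔ -2e^(6t); 2·s/(s^2 + 16) ↔ 2cos(4t); 1·4/(s^2 + 16) ↔ sin(4t).

-2*exp(6*t) + sin(4*t) + 2*cos(4*t)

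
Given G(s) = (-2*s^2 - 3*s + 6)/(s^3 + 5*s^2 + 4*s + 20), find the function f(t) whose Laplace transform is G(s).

f(t) = sin(2*t) - cos(2*t) - exp(-5*t)

Factor the denominator: s^3 + 5*s^2 + 4*s + 20 = (s + 5)*(s^2 + 4).
Partial fraction decomposition gives [-1/(s + 5)] + [-s/(s^2 + 4)] + [2/(s^2 + 4)].
Invert each term: -1/(s + 5) ↔ -e^(-5t); -1·s/(s^2 + 4) ↔ -cos(2t); 1·2/(s^2 + 4) ↔ sin(2t).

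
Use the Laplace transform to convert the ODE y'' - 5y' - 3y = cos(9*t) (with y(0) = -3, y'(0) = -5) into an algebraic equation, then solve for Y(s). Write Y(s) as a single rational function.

Y(s) = (-3*s^3 + 10*s^2 - 242*s + 810)/(s^4 - 5*s^3 + 78*s^2 - 405*s - 243)

Take the Laplace transform of both sides.
The derivative rules (L{y''} = s^2 Y - s·y(0) - y'(0) and L{y'} = sY - y(0), with y(0) = -3, y'(0) = -5) turn the left side into (s^2 - 5*s - 3)Y - (-3*s + 10).
The right side is L{cos(9*t)} = s/(s^2 + 81).
So (s^2 - 5*s - 3)Y = s/(s^2 + 81) + (-3*s + 10).
Isolate Y and clear denominators.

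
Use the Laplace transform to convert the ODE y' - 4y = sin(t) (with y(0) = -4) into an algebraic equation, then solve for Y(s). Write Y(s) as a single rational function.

Y(s) = (-4*s^2 - 3)/(s^3 - 4*s^2 + s - 4)

Apply the Laplace transform to the equation.
With L{y'} = sY - y(0) = sY - (-4): the LHS transforms to (s - 4)Y - (-4).
The right side is L{sin(t)} = 1/(s^2 + 1).
So (s - 4)Y = 1/(s^2 + 1) + (-4).
Isolate Y and clear denominators.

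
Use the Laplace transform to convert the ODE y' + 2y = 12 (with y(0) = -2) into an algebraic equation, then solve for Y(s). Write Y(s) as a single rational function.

Y(s) = (-2*s + 12)/(s^2 + 2*s)

Transform both sides with L{·}.
Using L{y'} = sY - y(0) = sY - (-2), the left side becomes (s + 2)Y - (-2).
The right side is L{12} = 12/s.
So (s + 2)Y = 12/s + (-2).
Divide through and combine into a single rational function.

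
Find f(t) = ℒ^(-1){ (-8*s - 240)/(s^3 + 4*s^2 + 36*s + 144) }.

f(t) = -4*sin(6*t) + 4*cos(6*t) - 4*exp(-4*t)

Factor the denominator: s^3 + 4*s^2 + 36*s + 144 = (s + 4)*(s^2 + 36).
Partial fraction decomposition gives [-4/(s + 4)] + [4*s/(s^2 + 36)] + [-24/(s^2 + 36)].
Invert each term: -4/(s + 4) ↔ -4e^(-4t); 4·s/(s^2 + 36) ↔ 4cos(6t); -4·6/(s^2 + 36) ↔ -4sin(6t).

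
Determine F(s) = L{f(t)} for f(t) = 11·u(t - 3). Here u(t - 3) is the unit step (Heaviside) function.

By the second shifting theorem, L{u(t - c)·g(t - c)} = e^(-cs)·G(s) with c = 3 and G(s) = L{g(t)}.
L{11} = 11/s.

F(s) = 11*exp(-3*s)/s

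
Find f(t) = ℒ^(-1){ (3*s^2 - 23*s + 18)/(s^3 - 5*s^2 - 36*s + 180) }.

Factor the denominator: s^3 - 5*s^2 - 36*s + 180 = (s - 6)*(s - 5)*(s + 6).
Partial fraction decomposition gives [2/(s - 5)] + [-1/(s - 6)] + [2/(s + 6)].
Invert each term: 2/(s - 5) ↔ 2e^(5t); -1/(s - 6) ↔ -e^(6t); 2/(s + 6) ↔ 2e^(-6t).

f(t) = -exp(6*t) + 2*exp(5*t) + 2*exp(-6*t)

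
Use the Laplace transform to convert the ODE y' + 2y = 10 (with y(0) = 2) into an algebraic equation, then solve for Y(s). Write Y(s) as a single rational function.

Y(s) = (2*s + 10)/(s^2 + 2*s)

Laplace-transform each side.
The derivative rules (L{y'} = sY - y(0) = sY - 2) turn the left side into (s + 2)Y - (2).
The right side is L{10} = 10/s.
So (s + 2)Y = 10/s + (2).
Isolate Y and clear denominators.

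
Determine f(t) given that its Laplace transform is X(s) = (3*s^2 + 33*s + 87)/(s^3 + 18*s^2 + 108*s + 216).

Factor the denominator: s^3 + 18*s^2 + 108*s + 216 = (s + 6)^3.
Partial fraction decomposition gives [3/(s + 6)] + [-3/(s + 6)^2] + [-3/(s + 6)^3].
Invert each term: 3/(s + 6) ↔ 3e^(-6t); -3/(s + 6)^2 ↔ -3t·e^(-6t); -3/(s + 6)^3 ↔ (-3/2)t^2·e^(-6t).

f(t) = -3*t^2*exp(-6*t)/2 - 3*t*exp(-6*t) + 3*exp(-6*t)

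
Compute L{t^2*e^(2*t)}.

L{e^(2t)} = 1/(s - 2).
Then apply L{t^2·g(t)} = (-1)^2 d^2/ds^2[H(s)] with H(s) = 1/(s - 2):
differentiating 2 times and applying the sign gives 2/(s - 2)^3.

2/(s - 2)^3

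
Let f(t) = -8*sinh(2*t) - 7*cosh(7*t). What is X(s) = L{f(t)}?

X(s) = -7*s/(s^2 - 49) - 16/(s^2 - 4)

By linearity of the Laplace transform, transform each term separately.
(-7)·[L{cosh(7t)} = s/(s^2 - 49)]; (-8)·[L{sinh(2t)} = 2/(s^2 - 4)].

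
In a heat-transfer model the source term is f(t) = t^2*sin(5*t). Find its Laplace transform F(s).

L{sin(5t)} = 5/(s^2 + 25).
Then apply L{t^2·g(t)} = (-1)^2 d^2/ds^2[G(s)] with G(s) = 5/(s^2 + 25):
differentiating 2 times and applying the sign gives 10*(3*s^2 - 25)/(s^2 + 25)^3.

F(s) = 10*(3*s^2 - 25)/(s^2 + 25)^3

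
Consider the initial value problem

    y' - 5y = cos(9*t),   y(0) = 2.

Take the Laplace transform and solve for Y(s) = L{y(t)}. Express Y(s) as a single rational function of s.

Y(s) = (2*s^2 + s + 162)/(s^3 - 5*s^2 + 81*s - 405)

Apply the Laplace transform to the equation.
The derivative rules (L{y'} = sY - y(0) = sY - 2) turn the left side into (s - 5)Y - (2).
The right side is L{cos(9*t)} = s/(s^2 + 81).
So (s - 5)Y = s/(s^2 + 81) + (2).
Isolate Y and clear denominators.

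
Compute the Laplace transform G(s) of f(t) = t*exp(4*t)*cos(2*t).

L{cos(2t)} = s/(s^2 + 4).
Multiplying by e^(4t) shifts s → s - 4, so L{exp(4*t)*cos(2*t)} = (s - 4)/((s - 4)^2 + 4).
Then apply L{t·g(t)} = -d/ds[H(s)] with H(s) = (s - 4)/((s - 4)^2 + 4):
differentiating 1 time and applying the sign gives (s - 6)*(s - 2)/(s^2 - 8*s + 20)^2.

G(s) = (s - 6)*(s - 2)/(s^2 - 8*s + 20)^2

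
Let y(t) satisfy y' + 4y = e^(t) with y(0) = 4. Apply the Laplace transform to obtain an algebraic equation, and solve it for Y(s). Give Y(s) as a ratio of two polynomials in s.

Laplace-transform each side.
With L{y'} = sY - y(0) = sY - 4: the LHS transforms to (s + 4)Y - (4).
The right side is L{e^(t)} = 1/(s - 1).
So (s + 4)Y = 1/(s - 1) + (4).
Isolate Y and clear denominators.

Y(s) = (4*s - 3)/(s^2 + 3*s - 4)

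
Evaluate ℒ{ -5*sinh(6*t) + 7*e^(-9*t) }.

By linearity of the Laplace transform, transform each term separately.
(7)·[L{e^(-9t)} = 1/(s + 9)]; (-5)·[L{sinh(6t)} = 6/(s^2 - 36)].

-30/(s^2 - 36) + 7/(s + 9)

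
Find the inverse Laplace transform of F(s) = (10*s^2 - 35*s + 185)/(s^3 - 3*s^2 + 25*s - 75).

5*exp(3*t) - 4*sin(5*t) + 5*cos(5*t)

Factor the denominator: s^3 - 3*s^2 + 25*s - 75 = (s - 3)*(s^2 + 25).
Partial fraction decomposition gives [5/(s - 3)] + [5*s/(s^2 + 25)] + [-20/(s^2 + 25)].
Invert each term: 5/(s - 3) ↔ 5e^(3t); 5·s/(s^2 + 25) ↔ 5cos(5t); -4·5/(s^2 + 25) ↔ -4sin(5t).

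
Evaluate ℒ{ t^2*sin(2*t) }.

L{sin(2t)} = 2/(s^2 + 4).
Then apply L{t^2·g(t)} = (-1)^2 d^2/ds^2[H(s)] with H(s) = 2/(s^2 + 4):
differentiating 2 times and applying the sign gives 4*(3*s^2 - 4)/(s^2 + 4)^3.

4*(3*s^2 - 4)/(s^2 + 4)^3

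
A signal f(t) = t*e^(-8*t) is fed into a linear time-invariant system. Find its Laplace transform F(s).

L{e^(-8t)} = 1/(s + 8).
Then apply L{t·g(t)} = -d/ds[G(s)] with G(s) = 1/(s + 8):
differentiating 1 time and applying the sign gives (s + 8)^(-2).

F(s) = (s + 8)^(-2)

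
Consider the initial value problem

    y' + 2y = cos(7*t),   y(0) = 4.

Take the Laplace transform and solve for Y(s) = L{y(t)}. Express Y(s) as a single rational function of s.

Transform both sides with L{·}.
With L{y'} = sY - y(0) = sY - 4: the LHS transforms to (s + 2)Y - (4).
The right side is L{cos(7*t)} = s/(s^2 + 49).
So (s + 2)Y = s/(s^2 + 49) + (4).
Solve for Y(s) and write it as one ratio of polynomials.

Y(s) = (4*s^2 + s + 196)/(s^3 + 2*s^2 + 49*s + 98)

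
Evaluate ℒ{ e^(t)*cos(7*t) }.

(s - 1)/((s - 1)^2 + 49)

L{cos(7t)} = s/(s^2 + 49).
By the first shifting theorem, multiplying by e^(t) replaces s with s - 1.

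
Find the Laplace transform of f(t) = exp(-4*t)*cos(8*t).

L{cos(8t)} = s/(s^2 + 64).
By the first shifting theorem, multiplying by e^(-4t) replaces s with s + 4.

(s + 4)/((s + 4)^2 + 64)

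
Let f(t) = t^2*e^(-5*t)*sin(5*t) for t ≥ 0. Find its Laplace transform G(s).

L{sin(5t)} = 5/(s^2 + 25).
Multiplying by e^(-5t) shifts s → s + 5, so L{e^(-5*t)*sin(5*t)} = 5/((s + 5)^2 + 25).
Then apply L{t^2·g(t)} = (-1)^2 d^2/ds^2[H(s)] with H(s) = 5/((s + 5)^2 + 25):
differentiating 2 times and applying the sign gives 10*(3*s^2 + 30*s + 50)/(s^2 + 10*s + 50)^3.

G(s) = 10*(3*s^2 + 30*s + 50)/(s^2 + 10*s + 50)^3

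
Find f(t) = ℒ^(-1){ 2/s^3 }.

f(t) = t^2

Since L{t^2} = 2!/s^3 = 2/s^3, the inverse is t^2.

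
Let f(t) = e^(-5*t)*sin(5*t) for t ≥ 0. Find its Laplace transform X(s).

X(s) = 5/((s + 5)^2 + 25)

L{sin(5t)} = 5/(s^2 + 25).
By the first shifting theorem, multiplying by e^(-5t) replaces s with s + 5.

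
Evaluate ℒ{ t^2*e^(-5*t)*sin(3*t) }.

L{sin(3t)} = 3/(s^2 + 9).
Multiplying by e^(-5t) shifts s → s + 5, so L{e^(-5*t)*sin(3*t)} = 3/((s + 5)^2 + 9).
Then apply L{t^2·g(t)} = (-1)^2 d^2/ds^2[H(s)] with H(s) = 3/((s + 5)^2 + 9):
differentiating 2 times and applying the sign gives 18*(s^2 + 10*s + 22)/(s^2 + 10*s + 34)^3.

18*(s^2 + 10*s + 22)/(s^2 + 10*s + 34)^3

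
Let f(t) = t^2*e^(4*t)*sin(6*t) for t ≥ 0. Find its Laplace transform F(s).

L{sin(6t)} = 6/(s^2 + 36).
Multiplying by e^(4t) shifts s → s - 4, so L{e^(4*t)*sin(6*t)} = 6/((s - 4)^2 + 36).
Then apply L{t^2·g(t)} = (-1)^2 d^2/ds^2[G(s)] with G(s) = 6/((s - 4)^2 + 36):
differentiating 2 times and applying the sign gives 36*(s^2 - 8*s + 4)/(s^2 - 8*s + 52)^3.

F(s) = 36*(s^2 - 8*s + 4)/(s^2 - 8*s + 52)^3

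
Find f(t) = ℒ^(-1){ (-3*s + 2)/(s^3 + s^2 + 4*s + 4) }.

Factor the denominator: s^3 + s^2 + 4*s + 4 = (s + 1)*(s^2 + 4).
Partial fraction decomposition gives [1/(s + 1)] + [-s/(s^2 + 4)] + [-2/(s^2 + 4)].
Invert each term: 1/(s + 1) ↔ e^(-t); -1·s/(s^2 + 4) ↔ -cos(2t); -1·2/(s^2 + 4) ↔ -sin(2t).

f(t) = -sin(2*t) - cos(2*t) + exp(-t)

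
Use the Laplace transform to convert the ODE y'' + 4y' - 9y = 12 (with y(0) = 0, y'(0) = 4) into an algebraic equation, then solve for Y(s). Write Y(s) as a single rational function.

Y(s) = (4*s + 12)/(s^3 + 4*s^2 - 9*s)

Laplace-transform each side.
Using L{y''} = s^2 Y - s·y(0) - y'(0) and L{y'} = sY - y(0), with y(0) = 0, y'(0) = 4, the left side becomes (s^2 + 4*s - 9)Y - (4).
The right side is L{12} = 12/s.
So (s^2 + 4*s - 9)Y = 12/s + (4).
Isolate Y and clear denominators.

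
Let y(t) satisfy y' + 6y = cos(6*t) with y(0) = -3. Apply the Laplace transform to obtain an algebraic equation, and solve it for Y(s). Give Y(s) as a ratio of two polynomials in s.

Y(s) = (-3*s^2 + s - 108)/(s^3 + 6*s^2 + 36*s + 216)

Transform both sides with L{·}.
Using L{y'} = sY - y(0) = sY - (-3), the left side becomes (s + 6)Y - (-3).
The right side is L{cos(6*t)} = s/(s^2 + 36).
So (s + 6)Y = s/(s^2 + 36) + (-3).
Isolate Y and clear denominators.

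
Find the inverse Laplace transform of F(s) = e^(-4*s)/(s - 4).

The factor e^(-4s) signals a time shift by c = 4 (second shifting theorem).
L{e^(4t)} = 1/(s - 4), so L^-1{1/(s - 4)} = e^(4*t).
Hence the inverse is u(t - 4) times that function evaluated at t - 4.

Heaviside(t - 4)*(exp(4*t - 16))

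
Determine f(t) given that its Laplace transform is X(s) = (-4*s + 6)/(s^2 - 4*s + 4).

Factor the denominator: s^2 - 4*s + 4 = (s - 2)^2.
Partial fraction decomposition gives [-4/(s - 2)] + [-2/(s - 2)^2].
Invert each term: -4/(s - 2) ↔ -4e^(2t); -2/(s - 2)^2 ↔ -2t·e^(2t).

f(t) = -2*t*exp(2*t) - 4*exp(2*t)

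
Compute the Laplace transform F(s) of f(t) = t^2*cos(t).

L{cos(t)} = s/(s^2 + 1).
Then apply L{t^2·g(t)} = (-1)^2 d^2/ds^2[G(s)] with G(s) = s/(s^2 + 1):
differentiating 2 times and applying the sign gives 2*s*(s^2 - 3)/(s^2 + 1)^3.

F(s) = 2*s*(s^2 - 3)/(s^2 + 1)^3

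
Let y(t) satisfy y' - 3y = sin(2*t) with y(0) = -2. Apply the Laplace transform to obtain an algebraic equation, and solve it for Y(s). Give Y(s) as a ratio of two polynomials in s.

Y(s) = (-2*s^2 - 6)/(s^3 - 3*s^2 + 4*s - 12)

Transform both sides with L{·}.
The derivative rules (L{y'} = sY - y(0) = sY - (-2)) turn the left side into (s - 3)Y - (-2).
The right side is L{sin(2*t)} = 2/(s^2 + 4).
So (s - 3)Y = 2/(s^2 + 4) + (-2).
Divide through and combine into a single rational function.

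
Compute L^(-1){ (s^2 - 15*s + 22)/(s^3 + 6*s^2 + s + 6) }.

Factor the denominator: s^3 + 6*s^2 + s + 6 = (s + 6)*(s^2 + 1).
Partial fraction decomposition gives [4/(s + 6)] + [-3*s/(s^2 + 1)] + [3/(s^2 + 1)].
Invert each term: 4/(s + 6) ↔ 4e^(-6t); -3·s/(s^2 + 1) ↔ -3cos(t); 3·1/(s^2 + 1) ↔ 3sin(t).

3*sin(t) - 3*cos(t) + 4*exp(-6*t)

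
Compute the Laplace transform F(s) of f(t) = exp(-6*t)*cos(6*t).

L{cos(6t)} = s/(s^2 + 36).
By the first shifting theorem, multiplying by e^(-6t) replaces s with s + 6.

F(s) = (s + 6)/((s + 6)^2 + 36)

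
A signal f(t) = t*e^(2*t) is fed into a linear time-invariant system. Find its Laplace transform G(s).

L{e^(2t)} = 1/(s - 2).
Then apply L{t·g(t)} = -d/ds[H(s)] with H(s) = 1/(s - 2):
differentiating 1 time and applying the sign gives (s - 2)^(-2).

G(s) = (s - 2)^(-2)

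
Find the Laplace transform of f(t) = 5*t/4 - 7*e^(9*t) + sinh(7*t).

Apply the Laplace transform termwise.
(-7)·[L{e^(9t)} = 1/(s - 9)]; L{sinh(7t)} = 7/(s^2 - 49); (5/4)·[L{t} = 1!/s^2 = 1/s^2].

7/(s^2 - 49) - 7/(s - 9) + 5/(4*s^2)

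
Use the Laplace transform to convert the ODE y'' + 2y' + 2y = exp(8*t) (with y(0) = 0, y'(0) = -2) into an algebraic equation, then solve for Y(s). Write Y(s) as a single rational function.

Y(s) = (-2*s + 17)/(s^3 - 6*s^2 - 14*s - 16)

Apply the Laplace transform to the equation.
Using L{y''} = s^2 Y - s·y(0) - y'(0) and L{y'} = sY - y(0), with y(0) = 0, y'(0) = -2, the left side becomes (s^2 + 2*s + 2)Y - (-2).
The right side is L{exp(8*t)} = 1/(s - 8).
So (s^2 + 2*s + 2)Y = 1/(s - 8) + (-2).
Solve for Y(s) and write it as one ratio of polynomials.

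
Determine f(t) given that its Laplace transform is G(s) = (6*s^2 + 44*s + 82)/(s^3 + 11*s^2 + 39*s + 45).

Factor the denominator: s^3 + 11*s^2 + 39*s + 45 = (s + 3)^2*(s + 5).
Partial fraction decomposition gives [3/(s + 3)] + [2/(s + 3)^2] + [3/(s + 5)].
Invert each term: 3/(s + 3) ↔ 3e^(-3t); 2/(s + 3)^2 ↔ 2t·e^(-3t); 3/(s + 5) ↔ 3e^(-5t).

f(t) = 2*t*exp(-3*t) + 3*exp(-3*t) + 3*exp(-5*t)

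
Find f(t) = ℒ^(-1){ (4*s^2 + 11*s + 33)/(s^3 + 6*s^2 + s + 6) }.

Factor the denominator: s^3 + 6*s^2 + s + 6 = (s + 6)*(s^2 + 1).
Partial fraction decomposition gives [3/(s + 6)] + [s/(s^2 + 1)] + [5/(s^2 + 1)].
Invert each term: 3/(s + 6) ↔ 3e^(-6t); 1·s/(s^2 + 1) ↔ cos(t); 5·1/(s^2 + 1) ↔ 5sin(t).

f(t) = 5*sin(t) + cos(t) + 3*exp(-6*t)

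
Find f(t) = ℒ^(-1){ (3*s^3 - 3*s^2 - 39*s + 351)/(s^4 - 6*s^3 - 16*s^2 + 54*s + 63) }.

Factor the denominator: s^4 - 6*s^3 - 16*s^2 + 54*s + 63 = (s - 7)*(s - 3)*(s + 1)*(s + 3).
Partial fraction decomposition gives [-3/(s + 3)] + [-3/(s - 3)] + [6/(s + 1)] + [3/(s - 7)].
Invert each term: -3/(s + 3) ↔ -3e^(-3t); -3/(s - 3) ↔ -3e^(3t); 6/(s + 1) ↔ 6e^(-t); 3/(s - 7) ↔ 3e^(7t).

f(t) = 3*exp(7*t) - 3*exp(3*t) + 6*exp(-t) - 3*exp(-3*t)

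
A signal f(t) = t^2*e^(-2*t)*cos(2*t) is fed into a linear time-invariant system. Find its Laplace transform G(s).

G(s) = 2*(s + 2)*(s^2 + 4*s - 8)/(s^2 + 4*s + 8)^3

L{cos(2t)} = s/(s^2 + 4).
Multiplying by e^(-2t) shifts s → s + 2, so L{e^(-2*t)*cos(2*t)} = (s + 2)/((s + 2)^2 + 4).
Then apply L{t^2·g(t)} = (-1)^2 d^2/ds^2[H(s)] with H(s) = (s + 2)/((s + 2)^2 + 4):
differentiating 2 times and applying the sign gives 2*(s + 2)*(s^2 + 4*s - 8)/(s^2 + 4*s + 8)^3.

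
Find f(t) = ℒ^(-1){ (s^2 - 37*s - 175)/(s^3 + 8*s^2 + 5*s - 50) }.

Factor the denominator: s^3 + 8*s^2 + 5*s - 50 = (s - 2)*(s + 5)^2.
Partial fraction decomposition gives [6/(s + 5)] + [-5/(s + 5)^2] + [-5/(s - 2)].
Invert each term: 6/(s + 5) ↔ 6e^(-5t); -5/(s + 5)^2 ↔ -5t·e^(-5t); -5/(s - 2) ↔ -5e^(2t).

f(t) = -5*t*exp(-5*t) - 5*exp(2*t) + 6*exp(-5*t)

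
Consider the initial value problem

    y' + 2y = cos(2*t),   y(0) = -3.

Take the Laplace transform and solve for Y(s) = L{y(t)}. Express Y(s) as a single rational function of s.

Apply the Laplace transform to the equation.
The derivative rules (L{y'} = sY - y(0) = sY - (-3)) turn the left side into (s + 2)Y - (-3).
The right side is L{cos(2*t)} = s/(s^2 + 4).
So (s + 2)Y = s/(s^2 + 4) + (-3).
Isolate Y and clear denominators.

Y(s) = (-3*s^2 + s - 12)/(s^3 + 2*s^2 + 4*s + 8)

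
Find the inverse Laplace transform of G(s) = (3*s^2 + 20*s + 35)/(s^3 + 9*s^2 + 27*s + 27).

t^2*exp(-3*t) + 2*t*exp(-3*t) + 3*exp(-3*t)

Factor the denominator: s^3 + 9*s^2 + 27*s + 27 = (s + 3)^3.
Partial fraction decomposition gives [3/(s + 3)] + [2/(s + 3)^2] + [2/(s + 3)^3].
Invert each term: 3/(s + 3) ↔ 3e^(-3t); 2/(s + 3)^2 ↔ 2t·e^(-3t); 2/(s + 3)^3 ↔ (1)t^2·e^(-3t).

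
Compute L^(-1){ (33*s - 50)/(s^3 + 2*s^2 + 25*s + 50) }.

Factor the denominator: s^3 + 2*s^2 + 25*s + 50 = (s + 2)*(s^2 + 25).
Partial fraction decomposition gives [-4/(s + 2)] + [4*s/(s^2 + 25)] + [25/(s^2 + 25)].
Invert each term: -4/(s + 2) ↔ -4e^(-2t); 4·s/(s^2 + 25) ↔ 4cos(5t); 5·5/(s^2 + 25) ↔ 5sin(5t).

5*sin(5*t) + 4*cos(5*t) - 4*exp(-2*t)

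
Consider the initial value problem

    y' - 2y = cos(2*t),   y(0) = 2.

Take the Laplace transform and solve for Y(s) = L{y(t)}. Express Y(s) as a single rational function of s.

Y(s) = (2*s^2 + s + 8)/(s^3 - 2*s^2 + 4*s - 8)

Transform both sides with L{·}.
The derivative rules (L{y'} = sY - y(0) = sY - 2) turn the left side into (s - 2)Y - (2).
The right side is L{cos(2*t)} = s/(s^2 + 4).
So (s - 2)Y = s/(s^2 + 4) + (2).
Isolate Y and clear denominators.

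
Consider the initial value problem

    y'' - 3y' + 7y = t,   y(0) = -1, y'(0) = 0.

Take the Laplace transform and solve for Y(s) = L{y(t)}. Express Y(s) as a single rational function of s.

Apply the Laplace transform to the equation.
The derivative rules (L{y''} = s^2 Y - s·y(0) - y'(0) and L{y'} = sY - y(0), with y(0) = -1, y'(0) = 0) turn the left side into (s^2 - 3*s + 7)Y - (-s + 3).
The right side is L{t} = s^(-2).
So (s^2 - 3*s + 7)Y = s^(-2) + (-s + 3).
Solve for Y(s) and write it as one ratio of polynomials.

Y(s) = (-s^3 + 3*s^2 + 1)/(s^4 - 3*s^3 + 7*s^2)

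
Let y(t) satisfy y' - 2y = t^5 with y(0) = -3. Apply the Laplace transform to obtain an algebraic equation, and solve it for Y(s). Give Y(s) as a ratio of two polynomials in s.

Y(s) = (-3*s^6 + 120)/(s^7 - 2*s^6)

Laplace-transform each side.
With L{y'} = sY - y(0) = sY - (-3): the LHS transforms to (s - 2)Y - (-3).
The right side is L{t^5} = 120/s^6.
So (s - 2)Y = 120/s^6 + (-3).
Solve for Y(s) and write it as one ratio of polynomials.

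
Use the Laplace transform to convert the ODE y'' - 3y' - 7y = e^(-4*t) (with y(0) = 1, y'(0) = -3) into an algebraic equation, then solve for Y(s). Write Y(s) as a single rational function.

Transform both sides with L{·}.
With L{y''} = s^2 Y - s·y(0) - y'(0) and L{y'} = sY - y(0), with y(0) = 1, y'(0) = -3: the LHS transforms to (s^2 - 3*s - 7)Y - (s - 6).
The right side is L{e^(-4*t)} = 1/(s + 4).
So (s^2 - 3*s - 7)Y = 1/(s + 4) + (s - 6).
Solve for Y(s) and write it as one ratio of polynomials.

Y(s) = (s^2 - 2*s - 23)/(s^3 + s^2 - 19*s - 28)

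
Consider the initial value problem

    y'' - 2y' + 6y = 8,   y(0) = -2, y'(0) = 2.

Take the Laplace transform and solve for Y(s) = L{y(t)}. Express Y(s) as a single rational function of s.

Take the Laplace transform of both sides.
With L{y''} = s^2 Y - s·y(0) - y'(0) and L{y'} = sY - y(0), with y(0) = -2, y'(0) = 2: the LHS transforms to (s^2 - 2*s + 6)Y - (-2*s + 6).
The right side is L{8} = 8/s.
So (s^2 - 2*s + 6)Y = 8/s + (-2*s + 6).
Divide through and combine into a single rational function.

Y(s) = (-2*s^2 + 6*s + 8)/(s^3 - 2*s^2 + 6*s)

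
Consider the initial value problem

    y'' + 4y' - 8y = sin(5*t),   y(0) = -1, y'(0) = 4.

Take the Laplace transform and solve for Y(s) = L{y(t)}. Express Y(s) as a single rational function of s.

Y(s) = (-s^3 - 25*s + 5)/(s^4 + 4*s^3 + 17*s^2 + 100*s - 200)

Take the Laplace transform of both sides.
The derivative rules (L{y''} = s^2 Y - s·y(0) - y'(0) and L{y'} = sY - y(0), with y(0) = -1, y'(0) = 4) turn the left side into (s^2 + 4*s - 8)Y - (-s).
The right side is L{sin(5*t)} = 5/(s^2 + 25).
So (s^2 + 4*s - 8)Y = 5/(s^2 + 25) + (-s).
Solve for Y(s) and write it as one ratio of polynomials.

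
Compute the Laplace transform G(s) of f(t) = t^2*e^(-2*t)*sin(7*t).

L{sin(7t)} = 7/(s^2 + 49).
Multiplying by e^(-2t) shifts s → s + 2, so L{e^(-2*t)*sin(7*t)} = 7/((s + 2)^2 + 49).
Then apply L{t^2·g(t)} = (-1)^2 d^2/ds^2[H(s)] with H(s) = 7/((s + 2)^2 + 49):
differentiating 2 times and applying the sign gives 14*(3*s^2 + 12*s - 37)/(s^2 + 4*s + 53)^3.

G(s) = 14*(3*s^2 + 12*s - 37)/(s^2 + 4*s + 53)^3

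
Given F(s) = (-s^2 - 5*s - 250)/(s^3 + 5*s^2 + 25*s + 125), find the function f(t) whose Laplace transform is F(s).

Factor the denominator: s^3 + 5*s^2 + 25*s + 125 = (s + 5)*(s^2 + 25).
Partial fraction decomposition gives [-5/(s + 5)] + [4*s/(s^2 + 25)] + [-25/(s^2 + 25)].
Invert each term: -5/(s + 5) ↔ -5e^(-5t); 4·s/(s^2 + 25) ↔ 4cos(5t); -5·5/(s^2 + 25) ↔ -5sin(5t).

f(t) = -5*sin(5*t) + 4*cos(5*t) - 5*exp(-5*t)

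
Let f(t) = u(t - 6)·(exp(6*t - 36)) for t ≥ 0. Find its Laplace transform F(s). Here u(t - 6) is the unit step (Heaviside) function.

By the second shifting theorem, L{u(t - c)·g(t - c)} = e^(-cs)·G(s) with c = 6 and G(s) = L{g(t)}.
L{e^(6t)} = 1/(s - 6).

F(s) = exp(-6*s)/(s - 6)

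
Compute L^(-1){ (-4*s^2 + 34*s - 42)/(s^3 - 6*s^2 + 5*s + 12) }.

Factor the denominator: s^3 - 6*s^2 + 5*s + 12 = (s - 4)*(s - 3)*(s + 1).
Partial fraction decomposition gives [6/(s - 4)] + [-4/(s + 1)] + [-6/(s - 3)].
Invert each term: 6/(s - 4) ↔ 6e^(4t); -4/(s + 1) ↔ -4e^(-t); -6/(s - 3) ↔ -6e^(3t).

6*exp(4*t) - 6*exp(3*t) - 4*exp(-t)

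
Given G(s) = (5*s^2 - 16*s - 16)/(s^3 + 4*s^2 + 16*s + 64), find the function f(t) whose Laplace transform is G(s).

f(t) = -5*sin(4*t) + cos(4*t) + 4*exp(-4*t)

Factor the denominator: s^3 + 4*s^2 + 16*s + 64 = (s + 4)*(s^2 + 16).
Partial fraction decomposition gives [4/(s + 4)] + [s/(s^2 + 16)] + [-20/(s^2 + 16)].
Invert each term: 4/(s + 4) ↔ 4e^(-4t); 1·s/(s^2 + 16) ↔ cos(4t); -5·4/(s^2 + 16) ↔ -5sin(4t).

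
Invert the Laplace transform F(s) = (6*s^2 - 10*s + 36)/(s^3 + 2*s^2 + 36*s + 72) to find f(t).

f(t) = -3*sin(6*t) + 4*cos(6*t) + 2*exp(-2*t)

Factor the denominator: s^3 + 2*s^2 + 36*s + 72 = (s + 2)*(s^2 + 36).
Partial fraction decomposition gives [2/(s + 2)] + [4*s/(s^2 + 36)] + [-18/(s^2 + 36)].
Invert each term: 2/(s + 2) ↔ 2e^(-2t); 4·s/(s^2 + 36) ↔ 4cos(6t); -3·6/(s^2 + 36) ↔ -3sin(6t).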